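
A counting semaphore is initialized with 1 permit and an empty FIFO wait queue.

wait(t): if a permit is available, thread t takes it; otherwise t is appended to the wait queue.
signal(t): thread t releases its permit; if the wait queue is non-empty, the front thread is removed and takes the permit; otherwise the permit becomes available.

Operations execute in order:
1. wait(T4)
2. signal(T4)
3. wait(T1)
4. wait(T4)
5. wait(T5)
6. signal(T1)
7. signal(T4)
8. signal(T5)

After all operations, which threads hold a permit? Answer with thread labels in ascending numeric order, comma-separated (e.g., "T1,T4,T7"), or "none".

Answer: none

Derivation:
Step 1: wait(T4) -> count=0 queue=[] holders={T4}
Step 2: signal(T4) -> count=1 queue=[] holders={none}
Step 3: wait(T1) -> count=0 queue=[] holders={T1}
Step 4: wait(T4) -> count=0 queue=[T4] holders={T1}
Step 5: wait(T5) -> count=0 queue=[T4,T5] holders={T1}
Step 6: signal(T1) -> count=0 queue=[T5] holders={T4}
Step 7: signal(T4) -> count=0 queue=[] holders={T5}
Step 8: signal(T5) -> count=1 queue=[] holders={none}
Final holders: none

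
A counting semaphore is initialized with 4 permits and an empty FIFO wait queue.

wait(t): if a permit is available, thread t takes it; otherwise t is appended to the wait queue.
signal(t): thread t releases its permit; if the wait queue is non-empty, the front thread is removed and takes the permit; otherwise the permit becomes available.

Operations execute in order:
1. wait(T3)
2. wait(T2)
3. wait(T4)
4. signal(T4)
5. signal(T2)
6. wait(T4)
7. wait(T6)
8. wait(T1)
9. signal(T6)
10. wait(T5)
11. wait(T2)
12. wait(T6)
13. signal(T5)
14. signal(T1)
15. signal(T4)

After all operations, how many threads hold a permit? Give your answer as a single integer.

Answer: 3

Derivation:
Step 1: wait(T3) -> count=3 queue=[] holders={T3}
Step 2: wait(T2) -> count=2 queue=[] holders={T2,T3}
Step 3: wait(T4) -> count=1 queue=[] holders={T2,T3,T4}
Step 4: signal(T4) -> count=2 queue=[] holders={T2,T3}
Step 5: signal(T2) -> count=3 queue=[] holders={T3}
Step 6: wait(T4) -> count=2 queue=[] holders={T3,T4}
Step 7: wait(T6) -> count=1 queue=[] holders={T3,T4,T6}
Step 8: wait(T1) -> count=0 queue=[] holders={T1,T3,T4,T6}
Step 9: signal(T6) -> count=1 queue=[] holders={T1,T3,T4}
Step 10: wait(T5) -> count=0 queue=[] holders={T1,T3,T4,T5}
Step 11: wait(T2) -> count=0 queue=[T2] holders={T1,T3,T4,T5}
Step 12: wait(T6) -> count=0 queue=[T2,T6] holders={T1,T3,T4,T5}
Step 13: signal(T5) -> count=0 queue=[T6] holders={T1,T2,T3,T4}
Step 14: signal(T1) -> count=0 queue=[] holders={T2,T3,T4,T6}
Step 15: signal(T4) -> count=1 queue=[] holders={T2,T3,T6}
Final holders: {T2,T3,T6} -> 3 thread(s)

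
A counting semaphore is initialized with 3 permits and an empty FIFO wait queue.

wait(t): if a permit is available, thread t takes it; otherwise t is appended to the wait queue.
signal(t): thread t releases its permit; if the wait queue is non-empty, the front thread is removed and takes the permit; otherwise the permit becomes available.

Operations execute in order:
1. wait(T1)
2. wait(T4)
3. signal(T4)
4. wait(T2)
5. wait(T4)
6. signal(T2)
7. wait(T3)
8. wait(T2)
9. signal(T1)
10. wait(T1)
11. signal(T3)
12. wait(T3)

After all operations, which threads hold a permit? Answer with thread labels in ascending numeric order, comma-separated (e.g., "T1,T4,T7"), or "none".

Step 1: wait(T1) -> count=2 queue=[] holders={T1}
Step 2: wait(T4) -> count=1 queue=[] holders={T1,T4}
Step 3: signal(T4) -> count=2 queue=[] holders={T1}
Step 4: wait(T2) -> count=1 queue=[] holders={T1,T2}
Step 5: wait(T4) -> count=0 queue=[] holders={T1,T2,T4}
Step 6: signal(T2) -> count=1 queue=[] holders={T1,T4}
Step 7: wait(T3) -> count=0 queue=[] holders={T1,T3,T4}
Step 8: wait(T2) -> count=0 queue=[T2] holders={T1,T3,T4}
Step 9: signal(T1) -> count=0 queue=[] holders={T2,T3,T4}
Step 10: wait(T1) -> count=0 queue=[T1] holders={T2,T3,T4}
Step 11: signal(T3) -> count=0 queue=[] holders={T1,T2,T4}
Step 12: wait(T3) -> count=0 queue=[T3] holders={T1,T2,T4}
Final holders: T1,T2,T4

Answer: T1,T2,T4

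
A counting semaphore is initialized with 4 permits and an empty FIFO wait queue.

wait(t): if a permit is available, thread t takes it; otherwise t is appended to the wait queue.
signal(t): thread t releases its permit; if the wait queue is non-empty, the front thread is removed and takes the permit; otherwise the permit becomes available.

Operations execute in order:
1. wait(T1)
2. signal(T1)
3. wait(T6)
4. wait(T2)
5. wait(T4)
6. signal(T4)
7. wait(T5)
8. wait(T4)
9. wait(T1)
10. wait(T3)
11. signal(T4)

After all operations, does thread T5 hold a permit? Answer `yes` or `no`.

Step 1: wait(T1) -> count=3 queue=[] holders={T1}
Step 2: signal(T1) -> count=4 queue=[] holders={none}
Step 3: wait(T6) -> count=3 queue=[] holders={T6}
Step 4: wait(T2) -> count=2 queue=[] holders={T2,T6}
Step 5: wait(T4) -> count=1 queue=[] holders={T2,T4,T6}
Step 6: signal(T4) -> count=2 queue=[] holders={T2,T6}
Step 7: wait(T5) -> count=1 queue=[] holders={T2,T5,T6}
Step 8: wait(T4) -> count=0 queue=[] holders={T2,T4,T5,T6}
Step 9: wait(T1) -> count=0 queue=[T1] holders={T2,T4,T5,T6}
Step 10: wait(T3) -> count=0 queue=[T1,T3] holders={T2,T4,T5,T6}
Step 11: signal(T4) -> count=0 queue=[T3] holders={T1,T2,T5,T6}
Final holders: {T1,T2,T5,T6} -> T5 in holders

Answer: yes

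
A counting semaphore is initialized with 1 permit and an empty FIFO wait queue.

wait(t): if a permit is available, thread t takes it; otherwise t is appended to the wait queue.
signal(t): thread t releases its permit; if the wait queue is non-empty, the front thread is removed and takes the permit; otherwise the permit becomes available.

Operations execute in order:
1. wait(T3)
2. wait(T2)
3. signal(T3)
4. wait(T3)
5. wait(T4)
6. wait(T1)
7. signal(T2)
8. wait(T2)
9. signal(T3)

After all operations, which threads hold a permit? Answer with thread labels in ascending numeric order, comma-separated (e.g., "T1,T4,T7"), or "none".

Answer: T4

Derivation:
Step 1: wait(T3) -> count=0 queue=[] holders={T3}
Step 2: wait(T2) -> count=0 queue=[T2] holders={T3}
Step 3: signal(T3) -> count=0 queue=[] holders={T2}
Step 4: wait(T3) -> count=0 queue=[T3] holders={T2}
Step 5: wait(T4) -> count=0 queue=[T3,T4] holders={T2}
Step 6: wait(T1) -> count=0 queue=[T3,T4,T1] holders={T2}
Step 7: signal(T2) -> count=0 queue=[T4,T1] holders={T3}
Step 8: wait(T2) -> count=0 queue=[T4,T1,T2] holders={T3}
Step 9: signal(T3) -> count=0 queue=[T1,T2] holders={T4}
Final holders: T4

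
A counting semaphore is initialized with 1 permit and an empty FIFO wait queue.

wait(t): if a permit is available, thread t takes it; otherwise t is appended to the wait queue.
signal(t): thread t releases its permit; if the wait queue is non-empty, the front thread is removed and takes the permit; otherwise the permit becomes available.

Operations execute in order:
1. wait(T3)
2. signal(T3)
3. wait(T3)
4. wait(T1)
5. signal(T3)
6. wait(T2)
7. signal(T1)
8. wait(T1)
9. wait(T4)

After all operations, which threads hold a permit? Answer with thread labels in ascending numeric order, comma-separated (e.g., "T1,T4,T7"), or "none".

Answer: T2

Derivation:
Step 1: wait(T3) -> count=0 queue=[] holders={T3}
Step 2: signal(T3) -> count=1 queue=[] holders={none}
Step 3: wait(T3) -> count=0 queue=[] holders={T3}
Step 4: wait(T1) -> count=0 queue=[T1] holders={T3}
Step 5: signal(T3) -> count=0 queue=[] holders={T1}
Step 6: wait(T2) -> count=0 queue=[T2] holders={T1}
Step 7: signal(T1) -> count=0 queue=[] holders={T2}
Step 8: wait(T1) -> count=0 queue=[T1] holders={T2}
Step 9: wait(T4) -> count=0 queue=[T1,T4] holders={T2}
Final holders: T2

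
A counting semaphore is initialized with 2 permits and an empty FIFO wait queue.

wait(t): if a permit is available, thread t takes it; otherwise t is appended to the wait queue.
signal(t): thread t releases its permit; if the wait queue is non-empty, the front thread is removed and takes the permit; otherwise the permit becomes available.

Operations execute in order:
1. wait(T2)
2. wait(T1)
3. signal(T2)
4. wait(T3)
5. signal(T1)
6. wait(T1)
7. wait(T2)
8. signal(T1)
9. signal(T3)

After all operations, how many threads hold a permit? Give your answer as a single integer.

Answer: 1

Derivation:
Step 1: wait(T2) -> count=1 queue=[] holders={T2}
Step 2: wait(T1) -> count=0 queue=[] holders={T1,T2}
Step 3: signal(T2) -> count=1 queue=[] holders={T1}
Step 4: wait(T3) -> count=0 queue=[] holders={T1,T3}
Step 5: signal(T1) -> count=1 queue=[] holders={T3}
Step 6: wait(T1) -> count=0 queue=[] holders={T1,T3}
Step 7: wait(T2) -> count=0 queue=[T2] holders={T1,T3}
Step 8: signal(T1) -> count=0 queue=[] holders={T2,T3}
Step 9: signal(T3) -> count=1 queue=[] holders={T2}
Final holders: {T2} -> 1 thread(s)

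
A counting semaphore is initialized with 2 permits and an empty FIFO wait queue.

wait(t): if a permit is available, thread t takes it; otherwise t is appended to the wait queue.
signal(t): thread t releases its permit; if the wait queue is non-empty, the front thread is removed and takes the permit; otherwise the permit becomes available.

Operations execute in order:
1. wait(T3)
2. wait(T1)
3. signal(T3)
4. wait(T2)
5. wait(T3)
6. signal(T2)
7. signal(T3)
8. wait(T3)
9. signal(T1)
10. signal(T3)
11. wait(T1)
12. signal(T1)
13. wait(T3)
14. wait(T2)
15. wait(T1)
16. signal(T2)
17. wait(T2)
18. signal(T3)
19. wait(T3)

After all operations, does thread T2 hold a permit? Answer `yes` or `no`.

Answer: yes

Derivation:
Step 1: wait(T3) -> count=1 queue=[] holders={T3}
Step 2: wait(T1) -> count=0 queue=[] holders={T1,T3}
Step 3: signal(T3) -> count=1 queue=[] holders={T1}
Step 4: wait(T2) -> count=0 queue=[] holders={T1,T2}
Step 5: wait(T3) -> count=0 queue=[T3] holders={T1,T2}
Step 6: signal(T2) -> count=0 queue=[] holders={T1,T3}
Step 7: signal(T3) -> count=1 queue=[] holders={T1}
Step 8: wait(T3) -> count=0 queue=[] holders={T1,T3}
Step 9: signal(T1) -> count=1 queue=[] holders={T3}
Step 10: signal(T3) -> count=2 queue=[] holders={none}
Step 11: wait(T1) -> count=1 queue=[] holders={T1}
Step 12: signal(T1) -> count=2 queue=[] holders={none}
Step 13: wait(T3) -> count=1 queue=[] holders={T3}
Step 14: wait(T2) -> count=0 queue=[] holders={T2,T3}
Step 15: wait(T1) -> count=0 queue=[T1] holders={T2,T3}
Step 16: signal(T2) -> count=0 queue=[] holders={T1,T3}
Step 17: wait(T2) -> count=0 queue=[T2] holders={T1,T3}
Step 18: signal(T3) -> count=0 queue=[] holders={T1,T2}
Step 19: wait(T3) -> count=0 queue=[T3] holders={T1,T2}
Final holders: {T1,T2} -> T2 in holders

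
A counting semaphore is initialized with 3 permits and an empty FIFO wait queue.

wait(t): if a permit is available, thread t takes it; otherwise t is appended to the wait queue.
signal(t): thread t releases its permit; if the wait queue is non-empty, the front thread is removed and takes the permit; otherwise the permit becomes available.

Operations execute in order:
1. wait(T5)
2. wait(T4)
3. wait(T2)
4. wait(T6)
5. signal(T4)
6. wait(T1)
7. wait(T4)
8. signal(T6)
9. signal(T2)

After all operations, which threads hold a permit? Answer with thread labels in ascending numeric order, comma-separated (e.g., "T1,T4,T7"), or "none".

Step 1: wait(T5) -> count=2 queue=[] holders={T5}
Step 2: wait(T4) -> count=1 queue=[] holders={T4,T5}
Step 3: wait(T2) -> count=0 queue=[] holders={T2,T4,T5}
Step 4: wait(T6) -> count=0 queue=[T6] holders={T2,T4,T5}
Step 5: signal(T4) -> count=0 queue=[] holders={T2,T5,T6}
Step 6: wait(T1) -> count=0 queue=[T1] holders={T2,T5,T6}
Step 7: wait(T4) -> count=0 queue=[T1,T4] holders={T2,T5,T6}
Step 8: signal(T6) -> count=0 queue=[T4] holders={T1,T2,T5}
Step 9: signal(T2) -> count=0 queue=[] holders={T1,T4,T5}
Final holders: T1,T4,T5

Answer: T1,T4,T5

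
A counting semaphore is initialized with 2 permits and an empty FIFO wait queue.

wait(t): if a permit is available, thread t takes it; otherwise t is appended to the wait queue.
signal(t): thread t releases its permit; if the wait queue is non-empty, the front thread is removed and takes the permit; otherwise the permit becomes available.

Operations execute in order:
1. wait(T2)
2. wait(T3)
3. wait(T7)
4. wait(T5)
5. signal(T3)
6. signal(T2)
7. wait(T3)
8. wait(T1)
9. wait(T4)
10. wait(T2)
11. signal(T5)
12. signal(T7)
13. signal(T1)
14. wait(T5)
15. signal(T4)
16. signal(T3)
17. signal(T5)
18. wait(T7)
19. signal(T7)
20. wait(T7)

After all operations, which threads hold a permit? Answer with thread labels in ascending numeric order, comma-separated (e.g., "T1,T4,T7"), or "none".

Answer: T2,T7

Derivation:
Step 1: wait(T2) -> count=1 queue=[] holders={T2}
Step 2: wait(T3) -> count=0 queue=[] holders={T2,T3}
Step 3: wait(T7) -> count=0 queue=[T7] holders={T2,T3}
Step 4: wait(T5) -> count=0 queue=[T7,T5] holders={T2,T3}
Step 5: signal(T3) -> count=0 queue=[T5] holders={T2,T7}
Step 6: signal(T2) -> count=0 queue=[] holders={T5,T7}
Step 7: wait(T3) -> count=0 queue=[T3] holders={T5,T7}
Step 8: wait(T1) -> count=0 queue=[T3,T1] holders={T5,T7}
Step 9: wait(T4) -> count=0 queue=[T3,T1,T4] holders={T5,T7}
Step 10: wait(T2) -> count=0 queue=[T3,T1,T4,T2] holders={T5,T7}
Step 11: signal(T5) -> count=0 queue=[T1,T4,T2] holders={T3,T7}
Step 12: signal(T7) -> count=0 queue=[T4,T2] holders={T1,T3}
Step 13: signal(T1) -> count=0 queue=[T2] holders={T3,T4}
Step 14: wait(T5) -> count=0 queue=[T2,T5] holders={T3,T4}
Step 15: signal(T4) -> count=0 queue=[T5] holders={T2,T3}
Step 16: signal(T3) -> count=0 queue=[] holders={T2,T5}
Step 17: signal(T5) -> count=1 queue=[] holders={T2}
Step 18: wait(T7) -> count=0 queue=[] holders={T2,T7}
Step 19: signal(T7) -> count=1 queue=[] holders={T2}
Step 20: wait(T7) -> count=0 queue=[] holders={T2,T7}
Final holders: T2,T7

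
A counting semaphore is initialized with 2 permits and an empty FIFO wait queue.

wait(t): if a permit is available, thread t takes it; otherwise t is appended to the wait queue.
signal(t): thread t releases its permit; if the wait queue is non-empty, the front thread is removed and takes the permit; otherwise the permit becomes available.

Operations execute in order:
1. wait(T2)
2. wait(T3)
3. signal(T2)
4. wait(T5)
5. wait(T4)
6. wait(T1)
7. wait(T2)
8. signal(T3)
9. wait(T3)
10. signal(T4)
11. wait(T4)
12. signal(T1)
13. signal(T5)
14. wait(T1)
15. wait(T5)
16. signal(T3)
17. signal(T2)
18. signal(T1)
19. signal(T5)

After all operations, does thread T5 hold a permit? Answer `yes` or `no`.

Answer: no

Derivation:
Step 1: wait(T2) -> count=1 queue=[] holders={T2}
Step 2: wait(T3) -> count=0 queue=[] holders={T2,T3}
Step 3: signal(T2) -> count=1 queue=[] holders={T3}
Step 4: wait(T5) -> count=0 queue=[] holders={T3,T5}
Step 5: wait(T4) -> count=0 queue=[T4] holders={T3,T5}
Step 6: wait(T1) -> count=0 queue=[T4,T1] holders={T3,T5}
Step 7: wait(T2) -> count=0 queue=[T4,T1,T2] holders={T3,T5}
Step 8: signal(T3) -> count=0 queue=[T1,T2] holders={T4,T5}
Step 9: wait(T3) -> count=0 queue=[T1,T2,T3] holders={T4,T5}
Step 10: signal(T4) -> count=0 queue=[T2,T3] holders={T1,T5}
Step 11: wait(T4) -> count=0 queue=[T2,T3,T4] holders={T1,T5}
Step 12: signal(T1) -> count=0 queue=[T3,T4] holders={T2,T5}
Step 13: signal(T5) -> count=0 queue=[T4] holders={T2,T3}
Step 14: wait(T1) -> count=0 queue=[T4,T1] holders={T2,T3}
Step 15: wait(T5) -> count=0 queue=[T4,T1,T5] holders={T2,T3}
Step 16: signal(T3) -> count=0 queue=[T1,T5] holders={T2,T4}
Step 17: signal(T2) -> count=0 queue=[T5] holders={T1,T4}
Step 18: signal(T1) -> count=0 queue=[] holders={T4,T5}
Step 19: signal(T5) -> count=1 queue=[] holders={T4}
Final holders: {T4} -> T5 not in holders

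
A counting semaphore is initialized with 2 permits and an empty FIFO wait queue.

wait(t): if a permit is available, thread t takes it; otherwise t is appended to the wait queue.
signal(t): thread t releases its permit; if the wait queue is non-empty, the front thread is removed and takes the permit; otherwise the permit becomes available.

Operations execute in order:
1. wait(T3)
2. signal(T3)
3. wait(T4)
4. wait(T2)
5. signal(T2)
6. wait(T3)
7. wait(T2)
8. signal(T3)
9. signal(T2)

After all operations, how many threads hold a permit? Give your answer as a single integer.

Answer: 1

Derivation:
Step 1: wait(T3) -> count=1 queue=[] holders={T3}
Step 2: signal(T3) -> count=2 queue=[] holders={none}
Step 3: wait(T4) -> count=1 queue=[] holders={T4}
Step 4: wait(T2) -> count=0 queue=[] holders={T2,T4}
Step 5: signal(T2) -> count=1 queue=[] holders={T4}
Step 6: wait(T3) -> count=0 queue=[] holders={T3,T4}
Step 7: wait(T2) -> count=0 queue=[T2] holders={T3,T4}
Step 8: signal(T3) -> count=0 queue=[] holders={T2,T4}
Step 9: signal(T2) -> count=1 queue=[] holders={T4}
Final holders: {T4} -> 1 thread(s)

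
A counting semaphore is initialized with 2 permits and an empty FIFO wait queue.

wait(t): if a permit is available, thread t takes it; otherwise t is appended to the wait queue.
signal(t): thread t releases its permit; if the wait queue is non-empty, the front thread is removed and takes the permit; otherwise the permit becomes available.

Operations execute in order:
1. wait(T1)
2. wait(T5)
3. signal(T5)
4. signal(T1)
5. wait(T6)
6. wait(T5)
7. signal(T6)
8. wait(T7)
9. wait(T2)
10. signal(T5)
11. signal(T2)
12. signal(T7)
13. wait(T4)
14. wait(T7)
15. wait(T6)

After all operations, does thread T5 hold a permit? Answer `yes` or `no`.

Step 1: wait(T1) -> count=1 queue=[] holders={T1}
Step 2: wait(T5) -> count=0 queue=[] holders={T1,T5}
Step 3: signal(T5) -> count=1 queue=[] holders={T1}
Step 4: signal(T1) -> count=2 queue=[] holders={none}
Step 5: wait(T6) -> count=1 queue=[] holders={T6}
Step 6: wait(T5) -> count=0 queue=[] holders={T5,T6}
Step 7: signal(T6) -> count=1 queue=[] holders={T5}
Step 8: wait(T7) -> count=0 queue=[] holders={T5,T7}
Step 9: wait(T2) -> count=0 queue=[T2] holders={T5,T7}
Step 10: signal(T5) -> count=0 queue=[] holders={T2,T7}
Step 11: signal(T2) -> count=1 queue=[] holders={T7}
Step 12: signal(T7) -> count=2 queue=[] holders={none}
Step 13: wait(T4) -> count=1 queue=[] holders={T4}
Step 14: wait(T7) -> count=0 queue=[] holders={T4,T7}
Step 15: wait(T6) -> count=0 queue=[T6] holders={T4,T7}
Final holders: {T4,T7} -> T5 not in holders

Answer: no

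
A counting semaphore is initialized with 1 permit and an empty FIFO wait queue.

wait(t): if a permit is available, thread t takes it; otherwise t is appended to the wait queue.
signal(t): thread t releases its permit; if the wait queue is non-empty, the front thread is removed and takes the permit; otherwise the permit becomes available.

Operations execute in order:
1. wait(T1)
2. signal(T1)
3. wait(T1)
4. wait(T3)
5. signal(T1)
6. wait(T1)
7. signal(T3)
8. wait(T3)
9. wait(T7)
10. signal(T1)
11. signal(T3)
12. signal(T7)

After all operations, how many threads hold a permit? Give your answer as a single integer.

Step 1: wait(T1) -> count=0 queue=[] holders={T1}
Step 2: signal(T1) -> count=1 queue=[] holders={none}
Step 3: wait(T1) -> count=0 queue=[] holders={T1}
Step 4: wait(T3) -> count=0 queue=[T3] holders={T1}
Step 5: signal(T1) -> count=0 queue=[] holders={T3}
Step 6: wait(T1) -> count=0 queue=[T1] holders={T3}
Step 7: signal(T3) -> count=0 queue=[] holders={T1}
Step 8: wait(T3) -> count=0 queue=[T3] holders={T1}
Step 9: wait(T7) -> count=0 queue=[T3,T7] holders={T1}
Step 10: signal(T1) -> count=0 queue=[T7] holders={T3}
Step 11: signal(T3) -> count=0 queue=[] holders={T7}
Step 12: signal(T7) -> count=1 queue=[] holders={none}
Final holders: {none} -> 0 thread(s)

Answer: 0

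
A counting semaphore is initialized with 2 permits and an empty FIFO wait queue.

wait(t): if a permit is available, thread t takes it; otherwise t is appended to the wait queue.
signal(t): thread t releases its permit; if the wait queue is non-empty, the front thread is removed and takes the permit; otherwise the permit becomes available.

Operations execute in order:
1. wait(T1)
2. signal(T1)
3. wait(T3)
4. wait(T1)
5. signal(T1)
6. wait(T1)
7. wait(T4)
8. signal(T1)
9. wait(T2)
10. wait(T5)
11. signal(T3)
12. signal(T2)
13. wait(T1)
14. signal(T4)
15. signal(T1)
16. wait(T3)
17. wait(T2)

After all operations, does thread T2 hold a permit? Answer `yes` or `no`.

Step 1: wait(T1) -> count=1 queue=[] holders={T1}
Step 2: signal(T1) -> count=2 queue=[] holders={none}
Step 3: wait(T3) -> count=1 queue=[] holders={T3}
Step 4: wait(T1) -> count=0 queue=[] holders={T1,T3}
Step 5: signal(T1) -> count=1 queue=[] holders={T3}
Step 6: wait(T1) -> count=0 queue=[] holders={T1,T3}
Step 7: wait(T4) -> count=0 queue=[T4] holders={T1,T3}
Step 8: signal(T1) -> count=0 queue=[] holders={T3,T4}
Step 9: wait(T2) -> count=0 queue=[T2] holders={T3,T4}
Step 10: wait(T5) -> count=0 queue=[T2,T5] holders={T3,T4}
Step 11: signal(T3) -> count=0 queue=[T5] holders={T2,T4}
Step 12: signal(T2) -> count=0 queue=[] holders={T4,T5}
Step 13: wait(T1) -> count=0 queue=[T1] holders={T4,T5}
Step 14: signal(T4) -> count=0 queue=[] holders={T1,T5}
Step 15: signal(T1) -> count=1 queue=[] holders={T5}
Step 16: wait(T3) -> count=0 queue=[] holders={T3,T5}
Step 17: wait(T2) -> count=0 queue=[T2] holders={T3,T5}
Final holders: {T3,T5} -> T2 not in holders

Answer: no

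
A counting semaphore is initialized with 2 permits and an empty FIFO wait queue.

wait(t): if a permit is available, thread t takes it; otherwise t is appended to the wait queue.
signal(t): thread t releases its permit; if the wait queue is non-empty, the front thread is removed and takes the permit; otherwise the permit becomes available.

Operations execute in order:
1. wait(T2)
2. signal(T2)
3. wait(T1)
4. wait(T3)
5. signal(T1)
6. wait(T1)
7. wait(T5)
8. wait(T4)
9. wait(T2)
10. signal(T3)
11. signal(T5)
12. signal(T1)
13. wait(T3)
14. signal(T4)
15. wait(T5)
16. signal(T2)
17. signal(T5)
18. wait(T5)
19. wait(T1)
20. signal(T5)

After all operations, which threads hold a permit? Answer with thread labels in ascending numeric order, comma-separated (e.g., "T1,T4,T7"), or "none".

Answer: T1,T3

Derivation:
Step 1: wait(T2) -> count=1 queue=[] holders={T2}
Step 2: signal(T2) -> count=2 queue=[] holders={none}
Step 3: wait(T1) -> count=1 queue=[] holders={T1}
Step 4: wait(T3) -> count=0 queue=[] holders={T1,T3}
Step 5: signal(T1) -> count=1 queue=[] holders={T3}
Step 6: wait(T1) -> count=0 queue=[] holders={T1,T3}
Step 7: wait(T5) -> count=0 queue=[T5] holders={T1,T3}
Step 8: wait(T4) -> count=0 queue=[T5,T4] holders={T1,T3}
Step 9: wait(T2) -> count=0 queue=[T5,T4,T2] holders={T1,T3}
Step 10: signal(T3) -> count=0 queue=[T4,T2] holders={T1,T5}
Step 11: signal(T5) -> count=0 queue=[T2] holders={T1,T4}
Step 12: signal(T1) -> count=0 queue=[] holders={T2,T4}
Step 13: wait(T3) -> count=0 queue=[T3] holders={T2,T4}
Step 14: signal(T4) -> count=0 queue=[] holders={T2,T3}
Step 15: wait(T5) -> count=0 queue=[T5] holders={T2,T3}
Step 16: signal(T2) -> count=0 queue=[] holders={T3,T5}
Step 17: signal(T5) -> count=1 queue=[] holders={T3}
Step 18: wait(T5) -> count=0 queue=[] holders={T3,T5}
Step 19: wait(T1) -> count=0 queue=[T1] holders={T3,T5}
Step 20: signal(T5) -> count=0 queue=[] holders={T1,T3}
Final holders: T1,T3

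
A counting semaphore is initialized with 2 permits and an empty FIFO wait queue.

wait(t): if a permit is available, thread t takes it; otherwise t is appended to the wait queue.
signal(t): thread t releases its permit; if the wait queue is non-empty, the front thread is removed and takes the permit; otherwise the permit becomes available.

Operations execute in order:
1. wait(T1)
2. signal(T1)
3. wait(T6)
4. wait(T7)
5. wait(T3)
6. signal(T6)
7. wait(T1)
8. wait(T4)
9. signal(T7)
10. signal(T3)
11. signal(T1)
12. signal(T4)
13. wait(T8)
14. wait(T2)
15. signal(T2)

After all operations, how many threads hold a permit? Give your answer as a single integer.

Step 1: wait(T1) -> count=1 queue=[] holders={T1}
Step 2: signal(T1) -> count=2 queue=[] holders={none}
Step 3: wait(T6) -> count=1 queue=[] holders={T6}
Step 4: wait(T7) -> count=0 queue=[] holders={T6,T7}
Step 5: wait(T3) -> count=0 queue=[T3] holders={T6,T7}
Step 6: signal(T6) -> count=0 queue=[] holders={T3,T7}
Step 7: wait(T1) -> count=0 queue=[T1] holders={T3,T7}
Step 8: wait(T4) -> count=0 queue=[T1,T4] holders={T3,T7}
Step 9: signal(T7) -> count=0 queue=[T4] holders={T1,T3}
Step 10: signal(T3) -> count=0 queue=[] holders={T1,T4}
Step 11: signal(T1) -> count=1 queue=[] holders={T4}
Step 12: signal(T4) -> count=2 queue=[] holders={none}
Step 13: wait(T8) -> count=1 queue=[] holders={T8}
Step 14: wait(T2) -> count=0 queue=[] holders={T2,T8}
Step 15: signal(T2) -> count=1 queue=[] holders={T8}
Final holders: {T8} -> 1 thread(s)

Answer: 1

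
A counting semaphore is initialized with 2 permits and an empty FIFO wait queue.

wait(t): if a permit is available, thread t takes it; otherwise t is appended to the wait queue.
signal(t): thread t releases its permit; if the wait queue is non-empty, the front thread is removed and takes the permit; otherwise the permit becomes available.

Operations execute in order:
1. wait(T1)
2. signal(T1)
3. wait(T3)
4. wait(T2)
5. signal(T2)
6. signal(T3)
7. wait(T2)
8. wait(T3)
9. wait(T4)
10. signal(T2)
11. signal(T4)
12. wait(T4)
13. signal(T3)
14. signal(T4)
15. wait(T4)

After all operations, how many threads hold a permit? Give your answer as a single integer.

Step 1: wait(T1) -> count=1 queue=[] holders={T1}
Step 2: signal(T1) -> count=2 queue=[] holders={none}
Step 3: wait(T3) -> count=1 queue=[] holders={T3}
Step 4: wait(T2) -> count=0 queue=[] holders={T2,T3}
Step 5: signal(T2) -> count=1 queue=[] holders={T3}
Step 6: signal(T3) -> count=2 queue=[] holders={none}
Step 7: wait(T2) -> count=1 queue=[] holders={T2}
Step 8: wait(T3) -> count=0 queue=[] holders={T2,T3}
Step 9: wait(T4) -> count=0 queue=[T4] holders={T2,T3}
Step 10: signal(T2) -> count=0 queue=[] holders={T3,T4}
Step 11: signal(T4) -> count=1 queue=[] holders={T3}
Step 12: wait(T4) -> count=0 queue=[] holders={T3,T4}
Step 13: signal(T3) -> count=1 queue=[] holders={T4}
Step 14: signal(T4) -> count=2 queue=[] holders={none}
Step 15: wait(T4) -> count=1 queue=[] holders={T4}
Final holders: {T4} -> 1 thread(s)

Answer: 1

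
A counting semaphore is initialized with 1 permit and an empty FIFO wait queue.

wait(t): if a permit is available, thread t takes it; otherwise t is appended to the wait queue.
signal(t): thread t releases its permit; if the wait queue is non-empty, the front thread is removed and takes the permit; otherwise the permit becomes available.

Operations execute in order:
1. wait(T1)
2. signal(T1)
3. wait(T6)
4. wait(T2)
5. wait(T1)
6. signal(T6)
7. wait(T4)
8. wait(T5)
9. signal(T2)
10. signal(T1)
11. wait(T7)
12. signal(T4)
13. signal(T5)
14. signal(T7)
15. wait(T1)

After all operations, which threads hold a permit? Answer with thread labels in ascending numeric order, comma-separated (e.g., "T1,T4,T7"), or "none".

Step 1: wait(T1) -> count=0 queue=[] holders={T1}
Step 2: signal(T1) -> count=1 queue=[] holders={none}
Step 3: wait(T6) -> count=0 queue=[] holders={T6}
Step 4: wait(T2) -> count=0 queue=[T2] holders={T6}
Step 5: wait(T1) -> count=0 queue=[T2,T1] holders={T6}
Step 6: signal(T6) -> count=0 queue=[T1] holders={T2}
Step 7: wait(T4) -> count=0 queue=[T1,T4] holders={T2}
Step 8: wait(T5) -> count=0 queue=[T1,T4,T5] holders={T2}
Step 9: signal(T2) -> count=0 queue=[T4,T5] holders={T1}
Step 10: signal(T1) -> count=0 queue=[T5] holders={T4}
Step 11: wait(T7) -> count=0 queue=[T5,T7] holders={T4}
Step 12: signal(T4) -> count=0 queue=[T7] holders={T5}
Step 13: signal(T5) -> count=0 queue=[] holders={T7}
Step 14: signal(T7) -> count=1 queue=[] holders={none}
Step 15: wait(T1) -> count=0 queue=[] holders={T1}
Final holders: T1

Answer: T1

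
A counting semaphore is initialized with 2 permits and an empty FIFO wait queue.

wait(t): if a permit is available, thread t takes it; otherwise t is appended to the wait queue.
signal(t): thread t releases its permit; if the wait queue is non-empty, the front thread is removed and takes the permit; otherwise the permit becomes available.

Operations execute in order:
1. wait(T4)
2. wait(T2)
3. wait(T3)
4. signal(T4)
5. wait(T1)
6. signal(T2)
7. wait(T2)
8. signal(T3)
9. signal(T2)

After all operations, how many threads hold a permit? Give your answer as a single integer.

Step 1: wait(T4) -> count=1 queue=[] holders={T4}
Step 2: wait(T2) -> count=0 queue=[] holders={T2,T4}
Step 3: wait(T3) -> count=0 queue=[T3] holders={T2,T4}
Step 4: signal(T4) -> count=0 queue=[] holders={T2,T3}
Step 5: wait(T1) -> count=0 queue=[T1] holders={T2,T3}
Step 6: signal(T2) -> count=0 queue=[] holders={T1,T3}
Step 7: wait(T2) -> count=0 queue=[T2] holders={T1,T3}
Step 8: signal(T3) -> count=0 queue=[] holders={T1,T2}
Step 9: signal(T2) -> count=1 queue=[] holders={T1}
Final holders: {T1} -> 1 thread(s)

Answer: 1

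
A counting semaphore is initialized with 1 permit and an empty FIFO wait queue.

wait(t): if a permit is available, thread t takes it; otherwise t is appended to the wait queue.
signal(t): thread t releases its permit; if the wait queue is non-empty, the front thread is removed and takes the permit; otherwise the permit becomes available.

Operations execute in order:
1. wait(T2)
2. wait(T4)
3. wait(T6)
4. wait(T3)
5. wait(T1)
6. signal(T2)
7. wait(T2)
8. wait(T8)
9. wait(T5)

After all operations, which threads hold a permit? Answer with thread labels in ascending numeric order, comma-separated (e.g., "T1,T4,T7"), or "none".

Step 1: wait(T2) -> count=0 queue=[] holders={T2}
Step 2: wait(T4) -> count=0 queue=[T4] holders={T2}
Step 3: wait(T6) -> count=0 queue=[T4,T6] holders={T2}
Step 4: wait(T3) -> count=0 queue=[T4,T6,T3] holders={T2}
Step 5: wait(T1) -> count=0 queue=[T4,T6,T3,T1] holders={T2}
Step 6: signal(T2) -> count=0 queue=[T6,T3,T1] holders={T4}
Step 7: wait(T2) -> count=0 queue=[T6,T3,T1,T2] holders={T4}
Step 8: wait(T8) -> count=0 queue=[T6,T3,T1,T2,T8] holders={T4}
Step 9: wait(T5) -> count=0 queue=[T6,T3,T1,T2,T8,T5] holders={T4}
Final holders: T4

Answer: T4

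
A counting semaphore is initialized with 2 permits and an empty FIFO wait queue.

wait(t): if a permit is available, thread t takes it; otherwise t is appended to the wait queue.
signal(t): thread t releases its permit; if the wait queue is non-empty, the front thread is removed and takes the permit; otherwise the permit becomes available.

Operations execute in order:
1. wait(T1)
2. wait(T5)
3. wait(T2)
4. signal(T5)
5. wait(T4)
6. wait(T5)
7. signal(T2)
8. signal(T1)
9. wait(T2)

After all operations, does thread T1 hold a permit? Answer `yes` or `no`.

Step 1: wait(T1) -> count=1 queue=[] holders={T1}
Step 2: wait(T5) -> count=0 queue=[] holders={T1,T5}
Step 3: wait(T2) -> count=0 queue=[T2] holders={T1,T5}
Step 4: signal(T5) -> count=0 queue=[] holders={T1,T2}
Step 5: wait(T4) -> count=0 queue=[T4] holders={T1,T2}
Step 6: wait(T5) -> count=0 queue=[T4,T5] holders={T1,T2}
Step 7: signal(T2) -> count=0 queue=[T5] holders={T1,T4}
Step 8: signal(T1) -> count=0 queue=[] holders={T4,T5}
Step 9: wait(T2) -> count=0 queue=[T2] holders={T4,T5}
Final holders: {T4,T5} -> T1 not in holders

Answer: no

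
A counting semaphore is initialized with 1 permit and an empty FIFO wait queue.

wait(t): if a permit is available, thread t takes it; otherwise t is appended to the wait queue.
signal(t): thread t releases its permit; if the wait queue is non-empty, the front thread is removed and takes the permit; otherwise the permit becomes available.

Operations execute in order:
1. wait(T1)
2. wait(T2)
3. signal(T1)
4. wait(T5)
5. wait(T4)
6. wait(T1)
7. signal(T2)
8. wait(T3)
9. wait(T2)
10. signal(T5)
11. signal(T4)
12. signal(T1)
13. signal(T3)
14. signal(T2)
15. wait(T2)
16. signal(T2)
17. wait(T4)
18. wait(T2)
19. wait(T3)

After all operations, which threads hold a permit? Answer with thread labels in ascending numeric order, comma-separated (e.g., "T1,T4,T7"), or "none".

Answer: T4

Derivation:
Step 1: wait(T1) -> count=0 queue=[] holders={T1}
Step 2: wait(T2) -> count=0 queue=[T2] holders={T1}
Step 3: signal(T1) -> count=0 queue=[] holders={T2}
Step 4: wait(T5) -> count=0 queue=[T5] holders={T2}
Step 5: wait(T4) -> count=0 queue=[T5,T4] holders={T2}
Step 6: wait(T1) -> count=0 queue=[T5,T4,T1] holders={T2}
Step 7: signal(T2) -> count=0 queue=[T4,T1] holders={T5}
Step 8: wait(T3) -> count=0 queue=[T4,T1,T3] holders={T5}
Step 9: wait(T2) -> count=0 queue=[T4,T1,T3,T2] holders={T5}
Step 10: signal(T5) -> count=0 queue=[T1,T3,T2] holders={T4}
Step 11: signal(T4) -> count=0 queue=[T3,T2] holders={T1}
Step 12: signal(T1) -> count=0 queue=[T2] holders={T3}
Step 13: signal(T3) -> count=0 queue=[] holders={T2}
Step 14: signal(T2) -> count=1 queue=[] holders={none}
Step 15: wait(T2) -> count=0 queue=[] holders={T2}
Step 16: signal(T2) -> count=1 queue=[] holders={none}
Step 17: wait(T4) -> count=0 queue=[] holders={T4}
Step 18: wait(T2) -> count=0 queue=[T2] holders={T4}
Step 19: wait(T3) -> count=0 queue=[T2,T3] holders={T4}
Final holders: T4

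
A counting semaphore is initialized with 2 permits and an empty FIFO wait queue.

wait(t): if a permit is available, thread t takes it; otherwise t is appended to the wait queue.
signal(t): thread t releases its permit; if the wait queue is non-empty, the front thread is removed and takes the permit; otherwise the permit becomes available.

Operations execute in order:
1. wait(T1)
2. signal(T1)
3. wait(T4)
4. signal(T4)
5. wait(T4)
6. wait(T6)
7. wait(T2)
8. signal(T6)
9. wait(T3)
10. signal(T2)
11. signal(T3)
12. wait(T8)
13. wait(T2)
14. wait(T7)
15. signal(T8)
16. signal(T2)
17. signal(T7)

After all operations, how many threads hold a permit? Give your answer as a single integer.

Answer: 1

Derivation:
Step 1: wait(T1) -> count=1 queue=[] holders={T1}
Step 2: signal(T1) -> count=2 queue=[] holders={none}
Step 3: wait(T4) -> count=1 queue=[] holders={T4}
Step 4: signal(T4) -> count=2 queue=[] holders={none}
Step 5: wait(T4) -> count=1 queue=[] holders={T4}
Step 6: wait(T6) -> count=0 queue=[] holders={T4,T6}
Step 7: wait(T2) -> count=0 queue=[T2] holders={T4,T6}
Step 8: signal(T6) -> count=0 queue=[] holders={T2,T4}
Step 9: wait(T3) -> count=0 queue=[T3] holders={T2,T4}
Step 10: signal(T2) -> count=0 queue=[] holders={T3,T4}
Step 11: signal(T3) -> count=1 queue=[] holders={T4}
Step 12: wait(T8) -> count=0 queue=[] holders={T4,T8}
Step 13: wait(T2) -> count=0 queue=[T2] holders={T4,T8}
Step 14: wait(T7) -> count=0 queue=[T2,T7] holders={T4,T8}
Step 15: signal(T8) -> count=0 queue=[T7] holders={T2,T4}
Step 16: signal(T2) -> count=0 queue=[] holders={T4,T7}
Step 17: signal(T7) -> count=1 queue=[] holders={T4}
Final holders: {T4} -> 1 thread(s)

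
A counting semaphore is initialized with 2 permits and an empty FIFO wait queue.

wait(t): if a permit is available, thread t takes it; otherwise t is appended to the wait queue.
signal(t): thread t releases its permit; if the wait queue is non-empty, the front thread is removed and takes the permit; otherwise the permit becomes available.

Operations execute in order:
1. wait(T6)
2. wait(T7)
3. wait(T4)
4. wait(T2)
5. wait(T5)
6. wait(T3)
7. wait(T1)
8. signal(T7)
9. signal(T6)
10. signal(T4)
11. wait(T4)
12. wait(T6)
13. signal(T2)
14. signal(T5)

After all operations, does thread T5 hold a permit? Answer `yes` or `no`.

Step 1: wait(T6) -> count=1 queue=[] holders={T6}
Step 2: wait(T7) -> count=0 queue=[] holders={T6,T7}
Step 3: wait(T4) -> count=0 queue=[T4] holders={T6,T7}
Step 4: wait(T2) -> count=0 queue=[T4,T2] holders={T6,T7}
Step 5: wait(T5) -> count=0 queue=[T4,T2,T5] holders={T6,T7}
Step 6: wait(T3) -> count=0 queue=[T4,T2,T5,T3] holders={T6,T7}
Step 7: wait(T1) -> count=0 queue=[T4,T2,T5,T3,T1] holders={T6,T7}
Step 8: signal(T7) -> count=0 queue=[T2,T5,T3,T1] holders={T4,T6}
Step 9: signal(T6) -> count=0 queue=[T5,T3,T1] holders={T2,T4}
Step 10: signal(T4) -> count=0 queue=[T3,T1] holders={T2,T5}
Step 11: wait(T4) -> count=0 queue=[T3,T1,T4] holders={T2,T5}
Step 12: wait(T6) -> count=0 queue=[T3,T1,T4,T6] holders={T2,T5}
Step 13: signal(T2) -> count=0 queue=[T1,T4,T6] holders={T3,T5}
Step 14: signal(T5) -> count=0 queue=[T4,T6] holders={T1,T3}
Final holders: {T1,T3} -> T5 not in holders

Answer: no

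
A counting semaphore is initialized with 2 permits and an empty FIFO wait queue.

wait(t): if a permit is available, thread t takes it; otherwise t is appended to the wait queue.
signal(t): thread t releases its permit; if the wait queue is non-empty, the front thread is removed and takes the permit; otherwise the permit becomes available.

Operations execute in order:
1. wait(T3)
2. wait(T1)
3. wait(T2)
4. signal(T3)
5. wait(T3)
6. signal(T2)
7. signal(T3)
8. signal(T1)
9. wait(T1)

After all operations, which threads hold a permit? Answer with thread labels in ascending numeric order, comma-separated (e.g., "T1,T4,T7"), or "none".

Step 1: wait(T3) -> count=1 queue=[] holders={T3}
Step 2: wait(T1) -> count=0 queue=[] holders={T1,T3}
Step 3: wait(T2) -> count=0 queue=[T2] holders={T1,T3}
Step 4: signal(T3) -> count=0 queue=[] holders={T1,T2}
Step 5: wait(T3) -> count=0 queue=[T3] holders={T1,T2}
Step 6: signal(T2) -> count=0 queue=[] holders={T1,T3}
Step 7: signal(T3) -> count=1 queue=[] holders={T1}
Step 8: signal(T1) -> count=2 queue=[] holders={none}
Step 9: wait(T1) -> count=1 queue=[] holders={T1}
Final holders: T1

Answer: T1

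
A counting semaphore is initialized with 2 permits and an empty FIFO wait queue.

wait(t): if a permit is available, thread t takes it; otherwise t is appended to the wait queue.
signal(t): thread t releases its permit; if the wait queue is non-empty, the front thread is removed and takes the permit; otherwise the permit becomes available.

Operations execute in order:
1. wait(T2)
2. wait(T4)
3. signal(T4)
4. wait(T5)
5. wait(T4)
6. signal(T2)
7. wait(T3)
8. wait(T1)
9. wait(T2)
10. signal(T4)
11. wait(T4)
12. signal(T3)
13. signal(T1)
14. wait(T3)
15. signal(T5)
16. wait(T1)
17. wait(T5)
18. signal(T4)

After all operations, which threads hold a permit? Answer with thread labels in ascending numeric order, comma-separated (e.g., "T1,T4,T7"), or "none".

Answer: T2,T3

Derivation:
Step 1: wait(T2) -> count=1 queue=[] holders={T2}
Step 2: wait(T4) -> count=0 queue=[] holders={T2,T4}
Step 3: signal(T4) -> count=1 queue=[] holders={T2}
Step 4: wait(T5) -> count=0 queue=[] holders={T2,T5}
Step 5: wait(T4) -> count=0 queue=[T4] holders={T2,T5}
Step 6: signal(T2) -> count=0 queue=[] holders={T4,T5}
Step 7: wait(T3) -> count=0 queue=[T3] holders={T4,T5}
Step 8: wait(T1) -> count=0 queue=[T3,T1] holders={T4,T5}
Step 9: wait(T2) -> count=0 queue=[T3,T1,T2] holders={T4,T5}
Step 10: signal(T4) -> count=0 queue=[T1,T2] holders={T3,T5}
Step 11: wait(T4) -> count=0 queue=[T1,T2,T4] holders={T3,T5}
Step 12: signal(T3) -> count=0 queue=[T2,T4] holders={T1,T5}
Step 13: signal(T1) -> count=0 queue=[T4] holders={T2,T5}
Step 14: wait(T3) -> count=0 queue=[T4,T3] holders={T2,T5}
Step 15: signal(T5) -> count=0 queue=[T3] holders={T2,T4}
Step 16: wait(T1) -> count=0 queue=[T3,T1] holders={T2,T4}
Step 17: wait(T5) -> count=0 queue=[T3,T1,T5] holders={T2,T4}
Step 18: signal(T4) -> count=0 queue=[T1,T5] holders={T2,T3}
Final holders: T2,T3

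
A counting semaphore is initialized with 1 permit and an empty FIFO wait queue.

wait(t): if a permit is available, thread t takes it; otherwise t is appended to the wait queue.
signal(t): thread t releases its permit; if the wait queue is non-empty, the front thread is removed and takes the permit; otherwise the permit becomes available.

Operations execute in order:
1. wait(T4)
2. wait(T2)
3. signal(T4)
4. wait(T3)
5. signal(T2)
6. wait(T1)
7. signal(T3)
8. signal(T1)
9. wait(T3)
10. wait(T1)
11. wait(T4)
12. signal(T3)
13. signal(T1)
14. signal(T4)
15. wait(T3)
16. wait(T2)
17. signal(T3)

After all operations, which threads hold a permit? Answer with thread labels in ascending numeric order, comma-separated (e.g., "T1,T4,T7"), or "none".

Answer: T2

Derivation:
Step 1: wait(T4) -> count=0 queue=[] holders={T4}
Step 2: wait(T2) -> count=0 queue=[T2] holders={T4}
Step 3: signal(T4) -> count=0 queue=[] holders={T2}
Step 4: wait(T3) -> count=0 queue=[T3] holders={T2}
Step 5: signal(T2) -> count=0 queue=[] holders={T3}
Step 6: wait(T1) -> count=0 queue=[T1] holders={T3}
Step 7: signal(T3) -> count=0 queue=[] holders={T1}
Step 8: signal(T1) -> count=1 queue=[] holders={none}
Step 9: wait(T3) -> count=0 queue=[] holders={T3}
Step 10: wait(T1) -> count=0 queue=[T1] holders={T3}
Step 11: wait(T4) -> count=0 queue=[T1,T4] holders={T3}
Step 12: signal(T3) -> count=0 queue=[T4] holders={T1}
Step 13: signal(T1) -> count=0 queue=[] holders={T4}
Step 14: signal(T4) -> count=1 queue=[] holders={none}
Step 15: wait(T3) -> count=0 queue=[] holders={T3}
Step 16: wait(T2) -> count=0 queue=[T2] holders={T3}
Step 17: signal(T3) -> count=0 queue=[] holders={T2}
Final holders: T2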